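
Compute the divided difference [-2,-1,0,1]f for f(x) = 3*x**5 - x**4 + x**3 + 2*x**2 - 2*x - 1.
18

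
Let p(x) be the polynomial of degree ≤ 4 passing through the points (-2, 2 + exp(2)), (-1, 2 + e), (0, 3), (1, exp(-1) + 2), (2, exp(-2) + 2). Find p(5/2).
(-420*e + 315 + (-180*e + 35*exp(2) + 634)*exp(2))*exp(-2)/128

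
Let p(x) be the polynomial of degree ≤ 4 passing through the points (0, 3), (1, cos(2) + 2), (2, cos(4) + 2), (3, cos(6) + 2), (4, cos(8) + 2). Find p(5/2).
45*cos(4)/64 - 5*cos(8)/128 - 5*cos(2)/32 + 15*cos(6)/32 + 259/128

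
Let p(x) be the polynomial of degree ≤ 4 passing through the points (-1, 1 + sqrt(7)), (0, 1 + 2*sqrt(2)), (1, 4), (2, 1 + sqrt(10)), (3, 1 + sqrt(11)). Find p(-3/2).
-105*sqrt(2)/16 - 45*sqrt(10)/32 + 35*sqrt(11)/128 + 315*sqrt(7)/128 + 631/64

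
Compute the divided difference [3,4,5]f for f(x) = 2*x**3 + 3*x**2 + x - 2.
27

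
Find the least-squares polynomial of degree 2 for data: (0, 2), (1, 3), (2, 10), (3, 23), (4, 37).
11/7 + (-1/7)x + (16/7)x²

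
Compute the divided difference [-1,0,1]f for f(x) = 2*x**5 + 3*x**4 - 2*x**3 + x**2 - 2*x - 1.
4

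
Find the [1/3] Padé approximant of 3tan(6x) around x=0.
18*x/(1 - 12*x**2)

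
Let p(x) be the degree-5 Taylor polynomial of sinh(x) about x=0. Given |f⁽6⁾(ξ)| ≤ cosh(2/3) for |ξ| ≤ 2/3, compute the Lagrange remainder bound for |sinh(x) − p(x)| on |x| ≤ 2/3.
4*cosh(2/3)/32805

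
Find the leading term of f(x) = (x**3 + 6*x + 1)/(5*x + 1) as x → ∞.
x**2/5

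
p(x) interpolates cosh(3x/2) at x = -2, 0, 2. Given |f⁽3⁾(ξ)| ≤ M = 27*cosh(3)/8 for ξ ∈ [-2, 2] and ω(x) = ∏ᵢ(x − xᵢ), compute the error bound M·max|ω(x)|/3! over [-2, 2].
sqrt(3)*cosh(3)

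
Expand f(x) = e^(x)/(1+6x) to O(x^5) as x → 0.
1 - 5*x + 61*x**2/2 - 1097*x**3/6 + 26329*x**4/24 + O(x**5)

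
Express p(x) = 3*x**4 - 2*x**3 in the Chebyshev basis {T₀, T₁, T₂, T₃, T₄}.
(9/8)T₀ + (-3/2)T₁ + (3/2)T₂ + (-1/2)T₃ + (3/8)T₄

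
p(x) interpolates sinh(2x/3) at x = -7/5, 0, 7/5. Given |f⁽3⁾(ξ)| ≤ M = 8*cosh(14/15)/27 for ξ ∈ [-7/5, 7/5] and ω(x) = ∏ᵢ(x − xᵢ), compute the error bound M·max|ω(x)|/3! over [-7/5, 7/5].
2744*sqrt(3)*cosh(14/15)/91125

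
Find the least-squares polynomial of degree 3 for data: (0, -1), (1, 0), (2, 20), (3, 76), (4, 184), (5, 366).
-145/126 + (-1103/756)x + (1/63)x² + (323/108)x³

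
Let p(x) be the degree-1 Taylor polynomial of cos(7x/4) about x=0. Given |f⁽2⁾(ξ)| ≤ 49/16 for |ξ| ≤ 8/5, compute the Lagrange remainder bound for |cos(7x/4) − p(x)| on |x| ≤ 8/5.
98/25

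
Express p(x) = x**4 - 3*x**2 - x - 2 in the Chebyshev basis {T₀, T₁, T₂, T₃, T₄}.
(-25/8)T₀ - T₁ - T₂ + (1/8)T₄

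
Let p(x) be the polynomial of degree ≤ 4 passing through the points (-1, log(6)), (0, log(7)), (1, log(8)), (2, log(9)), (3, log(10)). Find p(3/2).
log(4*15**(123/128)*2**(3/32)*7**(27/32)/35)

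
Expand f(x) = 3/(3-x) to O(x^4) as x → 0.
1 + x/3 + x**2/9 + x**3/27 + O(x**4)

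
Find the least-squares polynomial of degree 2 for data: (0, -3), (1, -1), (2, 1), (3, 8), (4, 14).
-103/35 + (41/70)x + (13/14)x²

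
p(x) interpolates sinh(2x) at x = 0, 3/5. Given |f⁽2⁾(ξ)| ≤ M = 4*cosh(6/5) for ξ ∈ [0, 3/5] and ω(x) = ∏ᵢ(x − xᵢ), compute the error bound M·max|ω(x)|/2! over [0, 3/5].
9*cosh(6/5)/50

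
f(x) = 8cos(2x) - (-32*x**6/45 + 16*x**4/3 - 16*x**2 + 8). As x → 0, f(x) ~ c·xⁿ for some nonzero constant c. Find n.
8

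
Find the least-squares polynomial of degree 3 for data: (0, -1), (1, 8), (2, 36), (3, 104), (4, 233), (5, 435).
-5/7 + (74/21)x + (37/28)x² + (37/12)x³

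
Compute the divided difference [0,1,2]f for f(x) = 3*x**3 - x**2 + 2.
8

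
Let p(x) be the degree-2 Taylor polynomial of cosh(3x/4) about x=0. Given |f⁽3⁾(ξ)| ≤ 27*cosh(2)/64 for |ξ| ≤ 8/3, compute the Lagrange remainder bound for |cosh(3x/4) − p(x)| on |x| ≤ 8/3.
4*cosh(2)/3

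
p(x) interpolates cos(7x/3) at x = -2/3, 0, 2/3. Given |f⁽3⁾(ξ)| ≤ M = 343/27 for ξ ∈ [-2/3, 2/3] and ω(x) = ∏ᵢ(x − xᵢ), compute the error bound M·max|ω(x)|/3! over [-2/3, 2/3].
2744*sqrt(3)/19683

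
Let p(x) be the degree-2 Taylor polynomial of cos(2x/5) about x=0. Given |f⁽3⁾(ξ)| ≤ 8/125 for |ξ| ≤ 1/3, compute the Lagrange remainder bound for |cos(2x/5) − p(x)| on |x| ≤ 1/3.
4/10125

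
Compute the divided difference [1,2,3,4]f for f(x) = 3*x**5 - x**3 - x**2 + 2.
194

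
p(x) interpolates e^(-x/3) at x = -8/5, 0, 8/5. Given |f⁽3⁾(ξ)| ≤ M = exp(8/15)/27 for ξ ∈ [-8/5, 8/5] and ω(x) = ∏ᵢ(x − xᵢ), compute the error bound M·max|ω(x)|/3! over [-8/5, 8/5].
512*sqrt(3)*exp(8/15)/91125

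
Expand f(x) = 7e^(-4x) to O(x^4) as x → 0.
7 - 28*x + 56*x**2 - 224*x**3/3 + O(x**4)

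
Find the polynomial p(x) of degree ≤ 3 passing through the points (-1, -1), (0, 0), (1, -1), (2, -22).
-3*x**3 - x**2 + 3*x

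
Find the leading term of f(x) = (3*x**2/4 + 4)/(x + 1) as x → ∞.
3*x/4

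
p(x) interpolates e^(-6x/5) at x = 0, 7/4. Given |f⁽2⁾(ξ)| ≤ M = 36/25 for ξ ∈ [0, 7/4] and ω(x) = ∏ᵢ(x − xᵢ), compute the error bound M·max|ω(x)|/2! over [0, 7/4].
441/800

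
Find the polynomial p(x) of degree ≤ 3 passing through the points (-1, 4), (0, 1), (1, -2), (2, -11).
-x**3 - 2*x + 1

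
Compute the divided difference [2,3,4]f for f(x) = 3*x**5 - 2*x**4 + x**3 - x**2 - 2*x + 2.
753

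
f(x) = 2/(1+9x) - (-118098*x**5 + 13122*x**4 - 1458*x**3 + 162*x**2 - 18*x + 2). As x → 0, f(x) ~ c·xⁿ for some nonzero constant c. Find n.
6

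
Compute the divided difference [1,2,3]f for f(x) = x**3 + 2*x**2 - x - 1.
8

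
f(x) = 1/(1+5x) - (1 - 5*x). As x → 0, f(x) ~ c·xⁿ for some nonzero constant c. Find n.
2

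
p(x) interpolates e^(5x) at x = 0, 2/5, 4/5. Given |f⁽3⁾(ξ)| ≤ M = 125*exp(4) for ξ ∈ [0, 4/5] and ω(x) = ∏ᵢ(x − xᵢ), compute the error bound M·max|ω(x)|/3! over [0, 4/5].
8*sqrt(3)*exp(4)/27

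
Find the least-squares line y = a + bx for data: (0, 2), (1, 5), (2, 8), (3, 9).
a = 12/5, b = 12/5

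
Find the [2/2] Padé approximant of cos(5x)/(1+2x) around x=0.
(-1925*x**2/204 - 25*x/51 + 1)/(25*x**2/12 + 77*x/51 + 1)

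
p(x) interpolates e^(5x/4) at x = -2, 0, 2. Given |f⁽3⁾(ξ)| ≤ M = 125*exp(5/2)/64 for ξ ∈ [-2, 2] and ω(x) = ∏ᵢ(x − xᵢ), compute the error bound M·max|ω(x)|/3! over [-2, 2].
125*sqrt(3)*exp(5/2)/216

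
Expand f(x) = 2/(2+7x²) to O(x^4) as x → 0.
1 - 7*x**2/2 + O(x**4)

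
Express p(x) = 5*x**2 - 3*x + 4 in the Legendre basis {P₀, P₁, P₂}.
(17/3)P₀ + (-3)P₁ + (10/3)P₂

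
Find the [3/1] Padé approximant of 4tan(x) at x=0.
4*x*(x**2 + 3)/3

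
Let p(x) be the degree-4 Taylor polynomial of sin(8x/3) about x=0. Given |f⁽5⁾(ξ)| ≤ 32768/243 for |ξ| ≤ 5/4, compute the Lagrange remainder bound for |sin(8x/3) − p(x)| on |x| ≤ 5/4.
2500/729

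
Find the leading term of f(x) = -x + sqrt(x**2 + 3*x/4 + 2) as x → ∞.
3/8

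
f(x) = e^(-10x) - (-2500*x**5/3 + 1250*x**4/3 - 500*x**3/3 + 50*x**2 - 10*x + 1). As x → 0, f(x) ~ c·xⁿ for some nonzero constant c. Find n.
6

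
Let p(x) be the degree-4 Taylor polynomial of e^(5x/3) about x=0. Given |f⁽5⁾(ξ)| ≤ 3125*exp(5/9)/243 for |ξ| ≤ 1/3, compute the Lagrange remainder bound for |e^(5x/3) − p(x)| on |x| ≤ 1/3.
625*exp(5/9)/1417176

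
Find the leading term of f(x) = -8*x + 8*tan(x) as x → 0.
8*x**3/3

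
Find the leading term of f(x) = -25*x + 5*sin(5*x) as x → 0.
-625*x**3/6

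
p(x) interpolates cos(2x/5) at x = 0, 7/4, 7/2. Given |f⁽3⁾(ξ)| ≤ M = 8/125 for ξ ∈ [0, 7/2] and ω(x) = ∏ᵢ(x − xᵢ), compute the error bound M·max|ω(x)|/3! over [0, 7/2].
343*sqrt(3)/27000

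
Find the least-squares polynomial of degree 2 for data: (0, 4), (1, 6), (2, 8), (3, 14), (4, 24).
156/35 + (-32/35)x + (10/7)x²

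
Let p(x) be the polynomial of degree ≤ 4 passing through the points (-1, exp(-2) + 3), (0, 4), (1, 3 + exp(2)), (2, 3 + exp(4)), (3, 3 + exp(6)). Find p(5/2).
(-5 + (-70*exp(2) + 412 + 140*exp(4) + 35*exp(6))*exp(2))*exp(-2)/128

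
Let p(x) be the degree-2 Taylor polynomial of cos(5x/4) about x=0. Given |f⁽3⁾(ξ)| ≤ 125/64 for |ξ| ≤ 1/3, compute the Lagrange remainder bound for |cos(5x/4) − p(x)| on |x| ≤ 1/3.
125/10368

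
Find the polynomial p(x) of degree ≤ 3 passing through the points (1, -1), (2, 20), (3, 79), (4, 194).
3*x**3 + x**2 - 3*x - 2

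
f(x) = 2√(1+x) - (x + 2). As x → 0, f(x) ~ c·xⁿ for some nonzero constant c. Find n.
2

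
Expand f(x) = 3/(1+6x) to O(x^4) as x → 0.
3 - 18*x + 108*x**2 - 648*x**3 + O(x**4)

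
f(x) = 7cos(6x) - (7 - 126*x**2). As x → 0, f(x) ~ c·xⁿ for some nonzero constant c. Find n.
4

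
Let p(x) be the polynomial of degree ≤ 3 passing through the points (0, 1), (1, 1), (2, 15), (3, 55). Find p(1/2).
0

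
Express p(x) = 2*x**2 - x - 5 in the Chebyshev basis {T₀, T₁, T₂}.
(-4)T₀ - T₁ + T₂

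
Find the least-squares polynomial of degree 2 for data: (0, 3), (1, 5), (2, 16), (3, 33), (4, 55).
18/7 + (2/35)x + (23/7)x²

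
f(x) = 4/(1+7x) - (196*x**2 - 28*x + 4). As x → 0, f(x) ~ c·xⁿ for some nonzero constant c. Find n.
3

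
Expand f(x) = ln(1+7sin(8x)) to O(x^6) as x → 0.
56*x - 1568*x**2 + 173824*x**3/3 - 7275520*x**4/3 + 324825088*x**5/3 + O(x**6)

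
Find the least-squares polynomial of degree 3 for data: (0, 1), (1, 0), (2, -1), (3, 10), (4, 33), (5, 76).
11/9 + (-316/189)x + (-82/63)x² + (25/27)x³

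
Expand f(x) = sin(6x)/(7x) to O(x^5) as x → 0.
6/7 - 36*x**2/7 + 324*x**4/35 + O(x**5)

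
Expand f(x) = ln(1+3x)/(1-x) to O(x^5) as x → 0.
3*x - 3*x**2/2 + 15*x**3/2 - 51*x**4/4 + O(x**5)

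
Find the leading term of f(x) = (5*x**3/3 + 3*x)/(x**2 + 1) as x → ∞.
5*x/3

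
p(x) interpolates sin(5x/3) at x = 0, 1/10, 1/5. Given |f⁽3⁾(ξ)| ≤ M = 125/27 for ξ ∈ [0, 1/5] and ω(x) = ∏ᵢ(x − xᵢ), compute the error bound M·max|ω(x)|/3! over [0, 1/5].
sqrt(3)/5832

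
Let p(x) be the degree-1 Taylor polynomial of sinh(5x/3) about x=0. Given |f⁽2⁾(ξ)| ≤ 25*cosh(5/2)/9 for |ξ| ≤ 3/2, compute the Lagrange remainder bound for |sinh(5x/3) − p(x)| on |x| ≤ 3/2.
25*cosh(5/2)/8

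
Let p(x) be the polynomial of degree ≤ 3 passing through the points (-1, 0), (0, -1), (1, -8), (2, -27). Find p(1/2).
-27/8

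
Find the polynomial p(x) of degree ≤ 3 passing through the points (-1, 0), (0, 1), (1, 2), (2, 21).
3*x**3 - 2*x + 1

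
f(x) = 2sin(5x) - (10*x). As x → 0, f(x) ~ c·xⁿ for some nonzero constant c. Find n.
3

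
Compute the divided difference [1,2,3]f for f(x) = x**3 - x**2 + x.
5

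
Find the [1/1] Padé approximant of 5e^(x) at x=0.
(5*x/2 + 5)/(1 - x/2)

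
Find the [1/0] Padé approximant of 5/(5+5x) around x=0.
1 - x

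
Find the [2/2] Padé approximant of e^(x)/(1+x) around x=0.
(7*x**2/36 + 2*x/3 + 1)/(-11*x**2/36 + 2*x/3 + 1)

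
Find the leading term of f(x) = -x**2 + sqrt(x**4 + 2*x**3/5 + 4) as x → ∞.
x/5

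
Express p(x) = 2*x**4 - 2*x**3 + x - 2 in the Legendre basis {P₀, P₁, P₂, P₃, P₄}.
(-8/5)P₀ + (-1/5)P₁ + (8/7)P₂ + (-4/5)P₃ + (16/35)P₄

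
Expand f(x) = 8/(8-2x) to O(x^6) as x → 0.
1 + x/4 + x**2/16 + x**3/64 + x**4/256 + x**5/1024 + O(x**6)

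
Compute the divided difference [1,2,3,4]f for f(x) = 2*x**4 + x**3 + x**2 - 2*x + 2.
21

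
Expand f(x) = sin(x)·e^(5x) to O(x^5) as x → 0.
x + 5*x**2 + 37*x**3/3 + 20*x**4 + O(x**5)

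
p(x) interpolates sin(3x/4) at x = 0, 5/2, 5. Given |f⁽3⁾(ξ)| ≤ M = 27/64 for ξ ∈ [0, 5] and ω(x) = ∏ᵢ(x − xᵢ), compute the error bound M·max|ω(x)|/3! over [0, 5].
125*sqrt(3)/512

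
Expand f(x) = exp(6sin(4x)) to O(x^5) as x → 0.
1 + 24*x + 288*x**2 + 2240*x**3 + 12288*x**4 + O(x**5)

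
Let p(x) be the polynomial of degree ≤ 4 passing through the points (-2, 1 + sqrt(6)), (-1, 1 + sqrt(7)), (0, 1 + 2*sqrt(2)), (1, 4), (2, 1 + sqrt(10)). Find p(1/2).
-5*sqrt(7)/32 - 5*sqrt(10)/128 + 3*sqrt(6)/128 + 45*sqrt(2)/32 + 77/32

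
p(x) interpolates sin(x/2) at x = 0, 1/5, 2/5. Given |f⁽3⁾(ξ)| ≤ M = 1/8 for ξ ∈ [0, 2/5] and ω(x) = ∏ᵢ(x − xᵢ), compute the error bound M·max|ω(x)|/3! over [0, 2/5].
sqrt(3)/27000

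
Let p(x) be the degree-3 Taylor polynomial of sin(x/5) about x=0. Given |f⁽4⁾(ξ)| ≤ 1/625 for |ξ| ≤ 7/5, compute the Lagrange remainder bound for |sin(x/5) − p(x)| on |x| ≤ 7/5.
2401/9375000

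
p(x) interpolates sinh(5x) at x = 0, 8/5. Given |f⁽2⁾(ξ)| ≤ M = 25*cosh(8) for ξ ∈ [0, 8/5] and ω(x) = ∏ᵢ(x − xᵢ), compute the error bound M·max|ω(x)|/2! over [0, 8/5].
8*cosh(8)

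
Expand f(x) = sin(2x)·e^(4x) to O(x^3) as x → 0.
2*x + 8*x**2 + O(x**3)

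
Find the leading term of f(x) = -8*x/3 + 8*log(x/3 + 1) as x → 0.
-4*x**2/9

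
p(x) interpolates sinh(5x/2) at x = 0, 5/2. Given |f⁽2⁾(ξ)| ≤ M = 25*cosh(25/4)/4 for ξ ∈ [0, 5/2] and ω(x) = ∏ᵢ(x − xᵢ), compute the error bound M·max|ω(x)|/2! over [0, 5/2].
625*cosh(25/4)/128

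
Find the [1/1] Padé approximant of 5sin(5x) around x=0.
25*x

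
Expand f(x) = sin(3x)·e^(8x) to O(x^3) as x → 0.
3*x + 24*x**2 + O(x**3)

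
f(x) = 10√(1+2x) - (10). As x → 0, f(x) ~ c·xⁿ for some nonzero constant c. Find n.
1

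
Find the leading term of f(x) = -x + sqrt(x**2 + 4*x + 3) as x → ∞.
2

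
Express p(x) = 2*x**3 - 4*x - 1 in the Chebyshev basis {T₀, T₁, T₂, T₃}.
-T₀ + (-5/2)T₁ + (1/2)T₃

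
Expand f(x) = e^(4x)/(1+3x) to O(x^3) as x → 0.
1 + x + 5*x**2 + O(x**3)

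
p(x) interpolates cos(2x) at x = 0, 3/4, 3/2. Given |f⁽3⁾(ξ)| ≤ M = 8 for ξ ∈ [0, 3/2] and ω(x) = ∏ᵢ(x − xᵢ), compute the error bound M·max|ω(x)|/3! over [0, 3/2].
sqrt(3)/8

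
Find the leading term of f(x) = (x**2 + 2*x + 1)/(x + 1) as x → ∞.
x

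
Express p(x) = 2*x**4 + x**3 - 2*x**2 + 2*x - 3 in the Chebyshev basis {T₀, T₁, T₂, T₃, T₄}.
(-13/4)T₀ + (11/4)T₁ + (1/4)T₃ + (1/4)T₄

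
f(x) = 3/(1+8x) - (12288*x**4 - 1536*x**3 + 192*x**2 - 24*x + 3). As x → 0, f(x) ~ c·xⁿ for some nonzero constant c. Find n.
5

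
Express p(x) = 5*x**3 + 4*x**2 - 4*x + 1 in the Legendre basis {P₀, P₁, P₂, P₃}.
(7/3)P₀ - P₁ + (8/3)P₂ + (2)P₃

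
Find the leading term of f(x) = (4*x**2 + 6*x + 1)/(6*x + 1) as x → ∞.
2*x/3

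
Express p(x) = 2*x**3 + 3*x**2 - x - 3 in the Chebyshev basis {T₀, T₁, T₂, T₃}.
(-3/2)T₀ + (1/2)T₁ + (3/2)T₂ + (1/2)T₃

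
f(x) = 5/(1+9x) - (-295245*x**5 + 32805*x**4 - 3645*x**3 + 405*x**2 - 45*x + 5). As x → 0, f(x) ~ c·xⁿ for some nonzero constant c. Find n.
6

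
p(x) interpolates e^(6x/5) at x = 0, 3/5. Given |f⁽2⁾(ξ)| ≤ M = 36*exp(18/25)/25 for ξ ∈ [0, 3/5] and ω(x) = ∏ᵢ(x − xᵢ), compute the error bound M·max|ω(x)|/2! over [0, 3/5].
81*exp(18/25)/1250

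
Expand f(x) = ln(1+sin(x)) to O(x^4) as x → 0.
x - x**2/2 + x**3/6 + O(x**4)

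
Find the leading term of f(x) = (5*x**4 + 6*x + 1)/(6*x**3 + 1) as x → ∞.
5*x/6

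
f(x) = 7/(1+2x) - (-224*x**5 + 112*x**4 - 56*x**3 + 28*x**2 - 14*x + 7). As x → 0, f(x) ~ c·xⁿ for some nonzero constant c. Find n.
6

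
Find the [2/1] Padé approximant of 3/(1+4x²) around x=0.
3 - 12*x**2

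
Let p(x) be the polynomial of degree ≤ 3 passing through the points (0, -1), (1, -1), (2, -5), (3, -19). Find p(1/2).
-7/8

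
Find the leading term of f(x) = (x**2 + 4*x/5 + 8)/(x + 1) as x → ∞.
x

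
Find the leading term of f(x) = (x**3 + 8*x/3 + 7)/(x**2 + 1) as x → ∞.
x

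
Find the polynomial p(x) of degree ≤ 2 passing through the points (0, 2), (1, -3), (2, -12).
-2*x**2 - 3*x + 2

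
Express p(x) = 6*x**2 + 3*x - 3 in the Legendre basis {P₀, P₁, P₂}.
-P₀ + (3)P₁ + (4)P₂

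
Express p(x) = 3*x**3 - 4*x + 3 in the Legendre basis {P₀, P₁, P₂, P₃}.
(3)P₀ + (-11/5)P₁ + (6/5)P₃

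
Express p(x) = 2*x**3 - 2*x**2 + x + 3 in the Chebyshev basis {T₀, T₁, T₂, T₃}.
(2)T₀ + (5/2)T₁ - T₂ + (1/2)T₃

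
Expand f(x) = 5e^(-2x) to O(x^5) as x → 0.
5 - 10*x + 10*x**2 - 20*x**3/3 + 10*x**4/3 + O(x**5)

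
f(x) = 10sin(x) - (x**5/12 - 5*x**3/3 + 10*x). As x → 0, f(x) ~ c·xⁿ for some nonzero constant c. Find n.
7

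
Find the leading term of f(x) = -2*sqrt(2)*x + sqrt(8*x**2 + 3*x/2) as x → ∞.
3*sqrt(2)/16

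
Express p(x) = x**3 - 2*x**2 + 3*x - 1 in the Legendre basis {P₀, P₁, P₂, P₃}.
(-5/3)P₀ + (18/5)P₁ + (-4/3)P₂ + (2/5)P₃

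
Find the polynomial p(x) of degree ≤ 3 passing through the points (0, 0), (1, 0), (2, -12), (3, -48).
-2*x**3 + 2*x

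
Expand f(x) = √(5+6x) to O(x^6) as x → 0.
sqrt(5) + 3*sqrt(5)*x/5 - 9*sqrt(5)*x**2/50 + 27*sqrt(5)*x**3/250 - 81*sqrt(5)*x**4/1000 + 1701*sqrt(5)*x**5/25000 + O(x**6)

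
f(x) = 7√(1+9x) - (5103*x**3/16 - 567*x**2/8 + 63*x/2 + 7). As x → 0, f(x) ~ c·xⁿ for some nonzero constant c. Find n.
4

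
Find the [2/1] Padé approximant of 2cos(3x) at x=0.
2 - 9*x**2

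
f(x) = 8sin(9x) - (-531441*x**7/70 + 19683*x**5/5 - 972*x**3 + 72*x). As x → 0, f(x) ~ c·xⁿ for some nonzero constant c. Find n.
9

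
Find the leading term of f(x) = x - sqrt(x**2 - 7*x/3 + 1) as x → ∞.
7/6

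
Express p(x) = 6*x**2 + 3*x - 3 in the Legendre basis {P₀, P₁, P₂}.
-P₀ + (3)P₁ + (4)P₂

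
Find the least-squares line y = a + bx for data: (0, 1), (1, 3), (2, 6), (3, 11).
a = 3/10, b = 33/10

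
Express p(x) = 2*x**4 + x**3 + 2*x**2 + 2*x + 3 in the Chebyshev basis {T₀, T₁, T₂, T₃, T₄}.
(19/4)T₀ + (11/4)T₁ + (2)T₂ + (1/4)T₃ + (1/4)T₄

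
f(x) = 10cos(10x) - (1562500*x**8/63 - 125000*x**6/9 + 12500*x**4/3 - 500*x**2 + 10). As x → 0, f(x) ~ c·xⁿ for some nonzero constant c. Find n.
10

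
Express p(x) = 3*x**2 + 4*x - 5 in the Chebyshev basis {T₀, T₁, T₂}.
(-7/2)T₀ + (4)T₁ + (3/2)T₂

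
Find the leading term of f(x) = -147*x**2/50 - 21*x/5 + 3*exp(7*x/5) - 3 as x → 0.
343*x**3/250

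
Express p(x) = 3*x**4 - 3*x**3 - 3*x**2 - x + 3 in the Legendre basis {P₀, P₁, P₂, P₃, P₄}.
(13/5)P₀ + (-14/5)P₁ + (-2/7)P₂ + (-6/5)P₃ + (24/35)P₄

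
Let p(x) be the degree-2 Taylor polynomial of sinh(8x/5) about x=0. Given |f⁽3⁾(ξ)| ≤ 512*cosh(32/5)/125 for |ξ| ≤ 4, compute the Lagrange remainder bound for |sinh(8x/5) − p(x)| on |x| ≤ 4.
16384*cosh(32/5)/375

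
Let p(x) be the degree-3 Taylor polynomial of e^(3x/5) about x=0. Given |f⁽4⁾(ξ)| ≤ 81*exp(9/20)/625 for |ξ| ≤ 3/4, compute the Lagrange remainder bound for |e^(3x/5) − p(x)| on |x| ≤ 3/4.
2187*exp(9/20)/1280000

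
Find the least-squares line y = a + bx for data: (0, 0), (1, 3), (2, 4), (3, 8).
a = 0, b = 5/2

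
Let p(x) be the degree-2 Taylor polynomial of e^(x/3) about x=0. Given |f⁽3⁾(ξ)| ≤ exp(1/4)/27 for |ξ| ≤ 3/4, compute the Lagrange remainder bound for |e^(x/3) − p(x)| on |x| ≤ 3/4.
exp(1/4)/384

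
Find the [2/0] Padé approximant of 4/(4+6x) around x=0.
9*x**2/4 - 3*x/2 + 1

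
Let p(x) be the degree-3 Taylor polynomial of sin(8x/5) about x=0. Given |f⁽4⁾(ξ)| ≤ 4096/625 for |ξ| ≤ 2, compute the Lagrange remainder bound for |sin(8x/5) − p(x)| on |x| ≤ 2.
8192/1875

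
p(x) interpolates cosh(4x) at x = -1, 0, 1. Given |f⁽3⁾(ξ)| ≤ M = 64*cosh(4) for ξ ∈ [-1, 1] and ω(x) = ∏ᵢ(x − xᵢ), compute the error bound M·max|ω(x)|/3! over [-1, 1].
64*sqrt(3)*cosh(4)/27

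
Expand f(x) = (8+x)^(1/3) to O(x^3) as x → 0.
2 + x/12 - x**2/288 + O(x**3)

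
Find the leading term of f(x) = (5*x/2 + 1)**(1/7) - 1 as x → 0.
5*x/14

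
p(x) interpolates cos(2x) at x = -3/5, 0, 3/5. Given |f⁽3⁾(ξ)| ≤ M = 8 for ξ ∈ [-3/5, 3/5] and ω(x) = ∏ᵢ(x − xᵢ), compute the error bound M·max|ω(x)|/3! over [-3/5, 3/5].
8*sqrt(3)/125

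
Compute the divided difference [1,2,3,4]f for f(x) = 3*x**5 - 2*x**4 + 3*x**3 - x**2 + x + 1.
178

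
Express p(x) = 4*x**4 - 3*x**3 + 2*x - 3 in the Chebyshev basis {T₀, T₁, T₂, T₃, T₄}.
(-3/2)T₀ + (-1/4)T₁ + (2)T₂ + (-3/4)T₃ + (1/2)T₄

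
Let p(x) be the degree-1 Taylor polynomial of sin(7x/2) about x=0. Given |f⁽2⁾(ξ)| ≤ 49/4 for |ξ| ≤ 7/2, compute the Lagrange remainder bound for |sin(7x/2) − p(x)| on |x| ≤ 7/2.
2401/32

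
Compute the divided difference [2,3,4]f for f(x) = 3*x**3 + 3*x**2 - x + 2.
30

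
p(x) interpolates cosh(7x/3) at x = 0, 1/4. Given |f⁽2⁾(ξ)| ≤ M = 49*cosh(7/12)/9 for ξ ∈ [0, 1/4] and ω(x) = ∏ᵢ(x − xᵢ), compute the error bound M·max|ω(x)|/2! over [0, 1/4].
49*cosh(7/12)/1152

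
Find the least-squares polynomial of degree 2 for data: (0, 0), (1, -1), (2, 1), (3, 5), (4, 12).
-1/35 + (-15/7)x + (9/7)x²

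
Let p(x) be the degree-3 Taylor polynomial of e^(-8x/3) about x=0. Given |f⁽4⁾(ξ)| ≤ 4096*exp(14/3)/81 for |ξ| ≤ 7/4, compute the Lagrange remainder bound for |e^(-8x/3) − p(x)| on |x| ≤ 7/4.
4802*exp(14/3)/243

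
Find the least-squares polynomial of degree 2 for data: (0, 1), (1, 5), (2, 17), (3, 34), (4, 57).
26/35 + (127/70)x + (43/14)x²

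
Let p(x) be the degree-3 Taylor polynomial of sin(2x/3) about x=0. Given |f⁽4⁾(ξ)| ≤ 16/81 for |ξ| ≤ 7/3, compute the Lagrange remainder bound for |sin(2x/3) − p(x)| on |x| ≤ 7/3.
4802/19683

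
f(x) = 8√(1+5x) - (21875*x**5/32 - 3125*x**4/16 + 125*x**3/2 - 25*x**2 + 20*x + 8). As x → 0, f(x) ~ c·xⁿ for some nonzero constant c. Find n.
6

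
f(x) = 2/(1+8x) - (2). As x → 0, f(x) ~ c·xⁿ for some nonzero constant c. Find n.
1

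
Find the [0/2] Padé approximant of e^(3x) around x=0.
1/(9*x**2/2 - 3*x + 1)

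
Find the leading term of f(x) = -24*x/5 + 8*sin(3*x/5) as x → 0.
-36*x**3/125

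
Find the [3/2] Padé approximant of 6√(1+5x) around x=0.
(375*x**3/16 + 675*x**2/8 + 45*x + 6)/(75*x**2/16 + 5*x + 1)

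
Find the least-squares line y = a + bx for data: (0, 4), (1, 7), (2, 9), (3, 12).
a = 41/10, b = 13/5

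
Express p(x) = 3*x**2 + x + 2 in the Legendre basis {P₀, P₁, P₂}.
(3)P₀ + P₁ + (2)P₂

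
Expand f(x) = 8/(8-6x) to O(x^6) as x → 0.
1 + 3*x/4 + 9*x**2/16 + 27*x**3/64 + 81*x**4/256 + 243*x**5/1024 + O(x**6)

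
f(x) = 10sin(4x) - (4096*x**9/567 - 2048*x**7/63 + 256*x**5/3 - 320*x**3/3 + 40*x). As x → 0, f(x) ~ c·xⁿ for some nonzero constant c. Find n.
11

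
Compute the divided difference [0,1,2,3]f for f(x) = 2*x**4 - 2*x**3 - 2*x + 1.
10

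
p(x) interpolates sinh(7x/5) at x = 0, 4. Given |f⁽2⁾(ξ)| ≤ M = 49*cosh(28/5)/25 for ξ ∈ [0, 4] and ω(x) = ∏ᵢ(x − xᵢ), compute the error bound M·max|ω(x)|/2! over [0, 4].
98*cosh(28/5)/25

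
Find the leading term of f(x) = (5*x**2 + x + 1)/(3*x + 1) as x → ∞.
5*x/3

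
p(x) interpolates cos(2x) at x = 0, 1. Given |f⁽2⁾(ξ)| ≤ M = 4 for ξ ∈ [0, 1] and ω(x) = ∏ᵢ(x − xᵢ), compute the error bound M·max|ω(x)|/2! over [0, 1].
1/2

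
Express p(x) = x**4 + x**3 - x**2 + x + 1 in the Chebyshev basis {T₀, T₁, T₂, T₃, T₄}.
(7/8)T₀ + (7/4)T₁ + (1/4)T₃ + (1/8)T₄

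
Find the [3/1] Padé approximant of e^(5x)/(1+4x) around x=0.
(71375*x**3/1896 + 4575*x**2/316 + 2205*x/316 + 1)/(1889*x/316 + 1)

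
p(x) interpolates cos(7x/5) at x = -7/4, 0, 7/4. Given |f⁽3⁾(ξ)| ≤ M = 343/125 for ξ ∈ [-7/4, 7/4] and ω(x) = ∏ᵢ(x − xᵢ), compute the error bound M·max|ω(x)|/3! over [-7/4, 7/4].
117649*sqrt(3)/216000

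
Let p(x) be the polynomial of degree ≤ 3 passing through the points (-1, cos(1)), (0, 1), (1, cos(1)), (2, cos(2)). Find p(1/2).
-cos(2)/16 + cos(1)/2 + 9/16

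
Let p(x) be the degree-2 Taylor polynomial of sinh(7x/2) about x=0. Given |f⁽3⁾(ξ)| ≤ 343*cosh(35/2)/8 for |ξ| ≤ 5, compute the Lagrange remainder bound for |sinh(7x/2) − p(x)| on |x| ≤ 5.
42875*cosh(35/2)/48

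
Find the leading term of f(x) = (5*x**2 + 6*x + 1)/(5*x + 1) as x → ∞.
x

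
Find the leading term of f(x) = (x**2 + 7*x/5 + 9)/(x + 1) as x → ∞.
x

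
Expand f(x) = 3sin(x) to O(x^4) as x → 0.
3*x - x**3/2 + O(x**4)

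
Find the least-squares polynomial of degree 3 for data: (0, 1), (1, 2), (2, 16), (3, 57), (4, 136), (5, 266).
19/18 + (-1513/756)x + (85/126)x² + (223/108)x³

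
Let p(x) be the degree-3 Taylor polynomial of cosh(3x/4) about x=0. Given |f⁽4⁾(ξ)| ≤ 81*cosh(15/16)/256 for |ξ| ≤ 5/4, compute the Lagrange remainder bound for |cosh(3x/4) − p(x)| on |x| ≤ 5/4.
16875*cosh(15/16)/524288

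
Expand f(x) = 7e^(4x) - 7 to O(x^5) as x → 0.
28*x + 56*x**2 + 224*x**3/3 + 224*x**4/3 + O(x**5)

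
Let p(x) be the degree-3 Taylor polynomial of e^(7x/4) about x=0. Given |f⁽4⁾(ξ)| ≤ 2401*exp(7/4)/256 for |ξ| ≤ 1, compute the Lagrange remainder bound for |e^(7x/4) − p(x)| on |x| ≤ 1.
2401*exp(7/4)/6144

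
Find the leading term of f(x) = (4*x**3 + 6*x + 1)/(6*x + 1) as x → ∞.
2*x**2/3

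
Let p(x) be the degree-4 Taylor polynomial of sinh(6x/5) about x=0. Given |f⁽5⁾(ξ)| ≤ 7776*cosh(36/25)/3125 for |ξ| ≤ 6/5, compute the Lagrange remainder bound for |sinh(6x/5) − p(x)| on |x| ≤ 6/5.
2519424*cosh(36/25)/48828125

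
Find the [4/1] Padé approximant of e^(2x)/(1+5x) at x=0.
(13574*x**4/18855 + 8312*x**3/6285 + 4194*x**2/2095 + 12566*x/6285 + 1)/(31421*x/6285 + 1)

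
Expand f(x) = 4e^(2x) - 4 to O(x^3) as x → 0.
8*x + 8*x**2 + O(x**3)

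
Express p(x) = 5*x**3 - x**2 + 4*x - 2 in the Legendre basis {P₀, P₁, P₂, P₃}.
(-7/3)P₀ + (7)P₁ + (-2/3)P₂ + (2)P₃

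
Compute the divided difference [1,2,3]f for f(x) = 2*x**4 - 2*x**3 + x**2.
39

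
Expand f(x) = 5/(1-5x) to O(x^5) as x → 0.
5 + 25*x + 125*x**2 + 625*x**3 + 3125*x**4 + O(x**5)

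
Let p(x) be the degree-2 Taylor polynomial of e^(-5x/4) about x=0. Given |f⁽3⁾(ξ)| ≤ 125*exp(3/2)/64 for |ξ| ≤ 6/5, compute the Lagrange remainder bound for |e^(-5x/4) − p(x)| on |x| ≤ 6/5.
9*exp(3/2)/16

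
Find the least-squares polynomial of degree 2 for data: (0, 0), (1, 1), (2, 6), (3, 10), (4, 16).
-11/35 + (107/70)x + (9/14)x²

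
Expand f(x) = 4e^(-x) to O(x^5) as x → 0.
4 - 4*x + 2*x**2 - 2*x**3/3 + x**4/6 + O(x**5)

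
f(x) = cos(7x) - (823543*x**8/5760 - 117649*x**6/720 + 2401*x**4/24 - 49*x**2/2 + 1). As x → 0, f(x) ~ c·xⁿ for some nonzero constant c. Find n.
10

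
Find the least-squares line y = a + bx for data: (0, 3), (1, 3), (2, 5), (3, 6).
a = 13/5, b = 11/10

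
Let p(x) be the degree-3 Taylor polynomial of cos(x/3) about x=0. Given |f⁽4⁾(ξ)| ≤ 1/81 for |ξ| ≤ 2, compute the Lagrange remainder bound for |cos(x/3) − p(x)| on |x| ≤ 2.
2/243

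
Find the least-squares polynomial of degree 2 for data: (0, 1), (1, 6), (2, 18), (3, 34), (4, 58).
1 + (11/5)x + (3)x²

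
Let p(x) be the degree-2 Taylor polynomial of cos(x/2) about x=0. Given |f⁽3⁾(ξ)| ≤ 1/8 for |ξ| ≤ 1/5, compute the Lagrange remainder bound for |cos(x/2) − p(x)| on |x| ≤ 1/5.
1/6000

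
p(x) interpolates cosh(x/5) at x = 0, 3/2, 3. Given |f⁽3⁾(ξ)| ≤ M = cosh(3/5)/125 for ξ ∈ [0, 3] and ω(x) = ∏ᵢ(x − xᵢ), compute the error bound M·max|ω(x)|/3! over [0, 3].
sqrt(3)*cosh(3/5)/1000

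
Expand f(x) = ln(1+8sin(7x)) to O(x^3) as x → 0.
56*x - 1568*x**2 + O(x**3)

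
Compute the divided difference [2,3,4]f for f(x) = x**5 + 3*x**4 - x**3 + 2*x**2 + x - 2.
443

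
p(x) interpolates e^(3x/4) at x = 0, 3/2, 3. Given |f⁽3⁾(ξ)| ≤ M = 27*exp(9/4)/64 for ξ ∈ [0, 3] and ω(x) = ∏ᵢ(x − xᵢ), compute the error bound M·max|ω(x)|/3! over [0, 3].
27*sqrt(3)*exp(9/4)/512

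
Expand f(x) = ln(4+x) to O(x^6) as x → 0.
log(4) + x/4 - x**2/32 + x**3/192 - x**4/1024 + x**5/5120 + O(x**6)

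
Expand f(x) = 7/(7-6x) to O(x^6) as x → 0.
1 + 6*x/7 + 36*x**2/49 + 216*x**3/343 + 1296*x**4/2401 + 7776*x**5/16807 + O(x**6)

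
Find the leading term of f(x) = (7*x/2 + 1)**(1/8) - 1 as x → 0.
7*x/16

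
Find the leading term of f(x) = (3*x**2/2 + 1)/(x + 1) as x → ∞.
3*x/2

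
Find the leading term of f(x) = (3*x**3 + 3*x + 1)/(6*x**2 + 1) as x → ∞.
x/2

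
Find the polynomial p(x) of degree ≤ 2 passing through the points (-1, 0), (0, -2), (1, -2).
x**2 - x - 2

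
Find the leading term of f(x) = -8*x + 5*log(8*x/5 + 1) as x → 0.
-32*x**2/5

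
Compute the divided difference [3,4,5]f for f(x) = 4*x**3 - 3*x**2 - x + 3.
45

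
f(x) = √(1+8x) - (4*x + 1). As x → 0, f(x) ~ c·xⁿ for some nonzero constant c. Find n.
2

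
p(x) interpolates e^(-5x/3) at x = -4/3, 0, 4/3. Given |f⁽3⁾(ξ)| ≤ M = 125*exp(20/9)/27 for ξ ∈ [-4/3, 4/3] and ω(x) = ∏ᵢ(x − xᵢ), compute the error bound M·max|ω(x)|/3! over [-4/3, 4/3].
8000*sqrt(3)*exp(20/9)/19683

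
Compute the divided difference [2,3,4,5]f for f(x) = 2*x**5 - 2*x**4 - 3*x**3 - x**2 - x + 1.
219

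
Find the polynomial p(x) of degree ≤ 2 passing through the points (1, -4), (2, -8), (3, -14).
-x**2 - x - 2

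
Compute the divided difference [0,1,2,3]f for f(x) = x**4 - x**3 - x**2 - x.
5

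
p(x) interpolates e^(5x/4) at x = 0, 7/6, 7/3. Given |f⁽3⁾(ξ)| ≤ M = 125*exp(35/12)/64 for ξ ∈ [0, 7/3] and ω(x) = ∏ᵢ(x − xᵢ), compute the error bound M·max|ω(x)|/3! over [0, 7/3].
42875*sqrt(3)*exp(35/12)/373248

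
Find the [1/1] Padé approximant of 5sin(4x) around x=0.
20*x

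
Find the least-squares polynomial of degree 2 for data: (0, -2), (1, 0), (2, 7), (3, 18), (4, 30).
-83/35 + (47/35)x + (12/7)x²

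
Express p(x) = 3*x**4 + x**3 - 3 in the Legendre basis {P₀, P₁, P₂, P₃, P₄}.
(-12/5)P₀ + (3/5)P₁ + (12/7)P₂ + (2/5)P₃ + (24/35)P₄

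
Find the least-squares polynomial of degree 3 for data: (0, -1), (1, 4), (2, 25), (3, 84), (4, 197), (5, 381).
-50/63 + (190/189)x + (31/252)x² + (323/108)x³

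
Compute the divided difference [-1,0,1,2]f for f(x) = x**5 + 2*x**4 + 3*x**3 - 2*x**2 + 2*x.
12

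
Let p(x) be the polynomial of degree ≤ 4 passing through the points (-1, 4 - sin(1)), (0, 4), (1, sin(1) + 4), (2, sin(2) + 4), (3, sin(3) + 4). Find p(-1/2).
-105*sin(1)/128 - 5*sin(3)/128 + 7*sin(2)/32 + 4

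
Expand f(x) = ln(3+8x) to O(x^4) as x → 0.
log(3) + 8*x/3 - 32*x**2/9 + 512*x**3/81 + O(x**4)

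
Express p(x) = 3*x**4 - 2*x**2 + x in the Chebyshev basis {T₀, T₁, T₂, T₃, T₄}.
(1/8)T₀ + T₁ + (1/2)T₂ + (3/8)T₄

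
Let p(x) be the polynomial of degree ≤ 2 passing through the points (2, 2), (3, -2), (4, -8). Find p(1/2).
17/4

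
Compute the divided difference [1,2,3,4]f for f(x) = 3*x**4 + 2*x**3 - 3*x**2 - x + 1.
32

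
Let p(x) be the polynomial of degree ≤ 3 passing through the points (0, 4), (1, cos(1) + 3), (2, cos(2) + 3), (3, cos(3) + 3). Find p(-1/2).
-35*cos(1)/16 + 21*cos(2)/16 - 5*cos(3)/16 + 83/16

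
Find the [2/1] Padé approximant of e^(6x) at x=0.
(6*x**2 + 4*x + 1)/(1 - 2*x)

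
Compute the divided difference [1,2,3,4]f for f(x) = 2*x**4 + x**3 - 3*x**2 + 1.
21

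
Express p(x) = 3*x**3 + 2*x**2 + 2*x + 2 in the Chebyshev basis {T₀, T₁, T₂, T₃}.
(3)T₀ + (17/4)T₁ + T₂ + (3/4)T₃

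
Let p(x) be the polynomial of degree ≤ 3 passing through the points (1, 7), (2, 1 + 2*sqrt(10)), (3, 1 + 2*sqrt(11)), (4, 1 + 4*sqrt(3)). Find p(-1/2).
-189*sqrt(10)/8 - 35*sqrt(3)/4 + 323/8 + 135*sqrt(11)/8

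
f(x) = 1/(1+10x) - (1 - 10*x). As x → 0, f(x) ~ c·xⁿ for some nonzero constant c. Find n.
2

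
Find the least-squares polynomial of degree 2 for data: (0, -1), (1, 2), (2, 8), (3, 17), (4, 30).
-32/35 + (79/70)x + (23/14)x²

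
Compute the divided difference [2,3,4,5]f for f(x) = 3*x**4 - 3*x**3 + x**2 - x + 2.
39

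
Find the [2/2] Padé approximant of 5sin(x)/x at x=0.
(5 - 7*x**2/12)/(x**2/20 + 1)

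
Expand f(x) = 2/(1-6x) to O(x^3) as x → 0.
2 + 12*x + 72*x**2 + O(x**3)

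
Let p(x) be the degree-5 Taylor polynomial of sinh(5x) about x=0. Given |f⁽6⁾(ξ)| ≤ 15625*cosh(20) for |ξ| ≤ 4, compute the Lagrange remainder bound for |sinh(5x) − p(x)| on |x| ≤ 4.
800000*cosh(20)/9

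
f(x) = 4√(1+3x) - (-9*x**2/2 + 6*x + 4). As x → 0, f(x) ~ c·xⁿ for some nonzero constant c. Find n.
3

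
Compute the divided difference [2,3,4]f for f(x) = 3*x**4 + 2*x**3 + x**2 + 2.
184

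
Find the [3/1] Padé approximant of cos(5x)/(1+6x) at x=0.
(625*x**3/144 - 7675*x**2/564 + 625*x/3384 + 1)/(20929*x/3384 + 1)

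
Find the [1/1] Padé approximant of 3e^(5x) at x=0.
(15*x/2 + 3)/(1 - 5*x/2)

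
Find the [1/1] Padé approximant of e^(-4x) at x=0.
(1 - 2*x)/(2*x + 1)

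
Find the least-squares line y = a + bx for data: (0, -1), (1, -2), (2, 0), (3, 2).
a = -19/10, b = 11/10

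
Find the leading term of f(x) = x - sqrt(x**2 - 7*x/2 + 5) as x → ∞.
7/4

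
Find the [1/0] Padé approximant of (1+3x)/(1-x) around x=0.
4*x + 1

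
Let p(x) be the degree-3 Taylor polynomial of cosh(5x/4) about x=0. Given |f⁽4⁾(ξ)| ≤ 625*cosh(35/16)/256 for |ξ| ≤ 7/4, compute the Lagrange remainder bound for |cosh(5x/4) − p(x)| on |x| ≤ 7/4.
1500625*cosh(35/16)/1572864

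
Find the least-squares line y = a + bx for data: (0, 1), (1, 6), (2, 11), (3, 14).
a = 7/5, b = 22/5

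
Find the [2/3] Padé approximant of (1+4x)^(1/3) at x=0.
(56*x**2/9 + 16*x/3 + 1)/(-32*x**3/81 + 8*x**2/3 + 4*x + 1)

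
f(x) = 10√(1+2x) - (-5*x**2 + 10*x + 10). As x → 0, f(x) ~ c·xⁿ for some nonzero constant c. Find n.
3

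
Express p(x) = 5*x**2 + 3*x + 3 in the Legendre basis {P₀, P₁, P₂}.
(14/3)P₀ + (3)P₁ + (10/3)P₂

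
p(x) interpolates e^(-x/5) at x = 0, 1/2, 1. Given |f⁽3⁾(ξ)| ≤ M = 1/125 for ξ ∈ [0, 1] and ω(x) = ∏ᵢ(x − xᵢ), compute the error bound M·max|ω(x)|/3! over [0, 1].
sqrt(3)/27000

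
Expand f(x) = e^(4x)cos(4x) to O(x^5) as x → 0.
1 + 4*x - 64*x**3/3 - 128*x**4/3 + O(x**5)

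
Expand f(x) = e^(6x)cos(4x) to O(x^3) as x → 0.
1 + 6*x + 10*x**2 + O(x**3)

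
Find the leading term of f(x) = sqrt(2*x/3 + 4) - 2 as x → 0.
x/6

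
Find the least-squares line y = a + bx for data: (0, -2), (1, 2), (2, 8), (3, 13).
a = -12/5, b = 51/10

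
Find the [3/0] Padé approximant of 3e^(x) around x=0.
x**3/2 + 3*x**2/2 + 3*x + 3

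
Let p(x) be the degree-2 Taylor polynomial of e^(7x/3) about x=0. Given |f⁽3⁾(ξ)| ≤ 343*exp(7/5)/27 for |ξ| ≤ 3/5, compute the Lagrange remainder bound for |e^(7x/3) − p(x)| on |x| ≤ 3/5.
343*exp(7/5)/750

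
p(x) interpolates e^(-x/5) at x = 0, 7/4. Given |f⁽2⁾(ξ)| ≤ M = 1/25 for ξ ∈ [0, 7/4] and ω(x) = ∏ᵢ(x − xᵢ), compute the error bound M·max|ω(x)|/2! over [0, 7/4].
49/3200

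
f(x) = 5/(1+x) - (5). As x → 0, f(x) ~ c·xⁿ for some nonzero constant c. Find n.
1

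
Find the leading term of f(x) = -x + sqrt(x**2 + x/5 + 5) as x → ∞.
1/10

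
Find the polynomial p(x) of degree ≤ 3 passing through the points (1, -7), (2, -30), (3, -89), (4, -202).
-3*x**3 - 2*x - 2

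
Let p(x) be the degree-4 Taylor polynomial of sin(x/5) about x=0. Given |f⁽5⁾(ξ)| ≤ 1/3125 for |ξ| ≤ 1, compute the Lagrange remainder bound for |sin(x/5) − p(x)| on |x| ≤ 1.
1/375000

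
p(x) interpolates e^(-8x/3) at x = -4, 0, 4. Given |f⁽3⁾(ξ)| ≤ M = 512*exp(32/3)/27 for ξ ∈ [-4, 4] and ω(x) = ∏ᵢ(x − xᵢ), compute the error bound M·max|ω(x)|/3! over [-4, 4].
32768*sqrt(3)*exp(32/3)/729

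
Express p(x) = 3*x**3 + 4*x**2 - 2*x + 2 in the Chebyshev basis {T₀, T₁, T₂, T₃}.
(4)T₀ + (1/4)T₁ + (2)T₂ + (3/4)T₃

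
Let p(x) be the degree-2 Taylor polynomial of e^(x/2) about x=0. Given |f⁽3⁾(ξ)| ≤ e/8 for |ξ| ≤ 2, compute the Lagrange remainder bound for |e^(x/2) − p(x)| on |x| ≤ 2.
e/6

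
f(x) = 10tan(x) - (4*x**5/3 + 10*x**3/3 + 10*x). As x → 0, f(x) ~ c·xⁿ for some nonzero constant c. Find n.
7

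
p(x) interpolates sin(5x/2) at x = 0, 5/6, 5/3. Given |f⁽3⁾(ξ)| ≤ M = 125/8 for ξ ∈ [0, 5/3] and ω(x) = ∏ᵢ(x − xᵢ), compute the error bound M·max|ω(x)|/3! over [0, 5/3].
15625*sqrt(3)/46656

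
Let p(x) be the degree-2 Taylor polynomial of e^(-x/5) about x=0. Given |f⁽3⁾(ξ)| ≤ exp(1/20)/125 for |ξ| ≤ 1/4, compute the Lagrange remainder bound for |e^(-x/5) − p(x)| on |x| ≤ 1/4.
exp(1/20)/48000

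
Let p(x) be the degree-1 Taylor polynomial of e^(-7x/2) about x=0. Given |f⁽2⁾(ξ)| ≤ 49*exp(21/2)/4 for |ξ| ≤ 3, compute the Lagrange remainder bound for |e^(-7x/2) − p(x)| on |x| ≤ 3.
441*exp(21/2)/8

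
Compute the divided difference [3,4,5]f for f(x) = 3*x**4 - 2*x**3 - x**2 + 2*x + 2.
266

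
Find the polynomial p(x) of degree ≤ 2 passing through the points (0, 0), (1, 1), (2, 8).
3*x**2 - 2*x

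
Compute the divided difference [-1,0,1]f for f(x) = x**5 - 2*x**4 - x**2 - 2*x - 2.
-3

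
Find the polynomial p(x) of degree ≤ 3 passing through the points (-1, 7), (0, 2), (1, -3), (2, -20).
-2*x**3 - 3*x + 2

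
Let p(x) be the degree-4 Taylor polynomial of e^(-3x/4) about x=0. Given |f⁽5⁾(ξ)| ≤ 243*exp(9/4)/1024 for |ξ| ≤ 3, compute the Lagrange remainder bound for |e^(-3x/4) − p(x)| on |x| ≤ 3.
19683*exp(9/4)/40960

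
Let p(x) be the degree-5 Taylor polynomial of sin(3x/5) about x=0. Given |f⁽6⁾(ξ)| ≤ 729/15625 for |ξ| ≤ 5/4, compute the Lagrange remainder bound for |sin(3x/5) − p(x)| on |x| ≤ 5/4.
81/327680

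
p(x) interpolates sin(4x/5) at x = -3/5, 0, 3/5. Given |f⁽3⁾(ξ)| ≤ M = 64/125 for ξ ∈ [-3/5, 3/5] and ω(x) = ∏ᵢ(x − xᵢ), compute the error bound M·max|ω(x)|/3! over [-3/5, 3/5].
64*sqrt(3)/15625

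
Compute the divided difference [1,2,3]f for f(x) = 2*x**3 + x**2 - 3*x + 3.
13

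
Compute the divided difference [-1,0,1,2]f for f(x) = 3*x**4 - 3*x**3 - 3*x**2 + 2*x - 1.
3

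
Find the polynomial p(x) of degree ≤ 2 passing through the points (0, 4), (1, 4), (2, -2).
-3*x**2 + 3*x + 4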